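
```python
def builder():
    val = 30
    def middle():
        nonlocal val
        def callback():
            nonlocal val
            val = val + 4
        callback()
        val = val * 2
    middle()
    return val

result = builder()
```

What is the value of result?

Step 1: val = 30.
Step 2: callback() adds 4: val = 30 + 4 = 34.
Step 3: middle() doubles: val = 34 * 2 = 68.
Step 4: result = 68

The answer is 68.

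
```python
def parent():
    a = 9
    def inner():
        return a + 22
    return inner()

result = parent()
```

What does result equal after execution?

Step 1: parent() defines a = 9.
Step 2: inner() reads a = 9 from enclosing scope, returns 9 + 22 = 31.
Step 3: result = 31

The answer is 31.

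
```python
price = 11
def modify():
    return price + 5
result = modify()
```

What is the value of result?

Step 1: price = 11 is defined globally.
Step 2: modify() looks up price from global scope = 11, then computes 11 + 5 = 16.
Step 3: result = 16

The answer is 16.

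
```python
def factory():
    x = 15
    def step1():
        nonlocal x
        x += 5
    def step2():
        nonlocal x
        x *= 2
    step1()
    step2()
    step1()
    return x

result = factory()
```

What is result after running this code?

Step 1: x = 15.
Step 2: step1(): x = 15 + 5 = 20.
Step 3: step2(): x = 20 * 2 = 40.
Step 4: step1(): x = 40 + 5 = 45. result = 45

The answer is 45.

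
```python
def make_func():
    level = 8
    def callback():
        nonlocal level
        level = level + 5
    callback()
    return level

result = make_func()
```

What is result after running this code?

Step 1: make_func() sets level = 8.
Step 2: callback() uses nonlocal to modify level in make_func's scope: level = 8 + 5 = 13.
Step 3: make_func() returns the modified level = 13

The answer is 13.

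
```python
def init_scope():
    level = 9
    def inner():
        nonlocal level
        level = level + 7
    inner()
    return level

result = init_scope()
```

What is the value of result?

Step 1: init_scope() sets level = 9.
Step 2: inner() uses nonlocal to modify level in init_scope's scope: level = 9 + 7 = 16.
Step 3: init_scope() returns the modified level = 16

The answer is 16.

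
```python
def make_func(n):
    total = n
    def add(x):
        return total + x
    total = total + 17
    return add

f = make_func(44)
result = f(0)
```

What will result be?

Step 1: make_func(44) sets total = 44, then total = 44 + 17 = 61.
Step 2: Closures capture by reference, so add sees total = 61.
Step 3: f(0) returns 61 + 0 = 61

The answer is 61.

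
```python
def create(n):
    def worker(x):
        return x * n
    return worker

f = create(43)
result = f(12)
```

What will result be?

Step 1: create(43) creates a closure capturing n = 43.
Step 2: f(12) computes 12 * 43 = 516.
Step 3: result = 516

The answer is 516.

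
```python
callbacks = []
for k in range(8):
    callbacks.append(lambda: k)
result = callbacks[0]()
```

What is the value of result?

Step 1: The loop creates 8 lambdas, all referencing the same variable k.
Step 2: After the loop, k = 7 (final value).
Step 3: callbacks[0]() looks up k at call time and finds 7. This is the late binding gotcha. result = 7

The answer is 7.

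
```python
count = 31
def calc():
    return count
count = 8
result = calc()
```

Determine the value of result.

Step 1: count is first set to 31, then reassigned to 8.
Step 2: calc() is called after the reassignment, so it looks up the current global count = 8.
Step 3: result = 8

The answer is 8.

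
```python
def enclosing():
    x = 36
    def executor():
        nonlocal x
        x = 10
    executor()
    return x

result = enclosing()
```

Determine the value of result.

Step 1: enclosing() sets x = 36.
Step 2: executor() uses nonlocal to reassign x = 10.
Step 3: result = 10

The answer is 10.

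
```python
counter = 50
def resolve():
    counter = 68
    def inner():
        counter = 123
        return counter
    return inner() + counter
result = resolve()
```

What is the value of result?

Step 1: resolve() has local counter = 68. inner() has local counter = 123.
Step 2: inner() returns its local counter = 123.
Step 3: resolve() returns 123 + its own counter (68) = 191

The answer is 191.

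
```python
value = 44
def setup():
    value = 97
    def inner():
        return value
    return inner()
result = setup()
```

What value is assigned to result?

Step 1: value = 44 globally, but setup() defines value = 97 locally.
Step 2: inner() looks up value. Not in local scope, so checks enclosing scope (setup) and finds value = 97.
Step 3: result = 97

The answer is 97.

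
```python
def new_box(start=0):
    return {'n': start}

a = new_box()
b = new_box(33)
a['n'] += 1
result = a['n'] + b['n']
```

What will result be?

Step 1: new_box() returns a new dict each call (immutable default 0).
Step 2: a = {'n': 0}, b = {'n': 33}.
Step 3: a['n'] += 1 = 1. result = 1 + 33 = 34

The answer is 34.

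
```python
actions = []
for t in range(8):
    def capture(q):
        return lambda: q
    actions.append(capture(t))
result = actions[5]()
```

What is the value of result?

Step 1: capture(t) creates a new scope capturing q = t at call time.
Step 2: actions[5] = capture(5), so its lambda captures q = 5.
Step 3: result = 5 (closure factory fixes late binding)

The answer is 5.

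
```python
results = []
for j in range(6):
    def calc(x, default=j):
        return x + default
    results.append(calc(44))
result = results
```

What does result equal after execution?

Step 1: Default argument default=j is evaluated at function definition time.
Step 2: Each iteration creates calc with default = current j value.
Step 3: calc(44) returns 44 + default. results = [44, 45, 46, 47, 48, 49]

The answer is [44, 45, 46, 47, 48, 49].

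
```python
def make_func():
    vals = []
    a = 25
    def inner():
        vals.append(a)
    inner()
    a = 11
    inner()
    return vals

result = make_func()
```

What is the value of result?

Step 1: a = 25. inner() appends current a to vals.
Step 2: First inner(): appends 25. Then a = 11.
Step 3: Second inner(): appends 11 (closure sees updated a). result = [25, 11]

The answer is [25, 11].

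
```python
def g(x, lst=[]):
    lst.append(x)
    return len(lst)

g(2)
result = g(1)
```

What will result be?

Step 1: Mutable default list persists between calls.
Step 2: First call: lst = [2], len = 1. Second call: lst = [2, 1], len = 2.
Step 3: result = 2

The answer is 2.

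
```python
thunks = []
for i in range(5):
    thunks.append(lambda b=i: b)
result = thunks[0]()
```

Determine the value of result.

Step 1: Default argument b=i captures i's value at each iteration.
Step 2: thunks[0] captured b = 0 when i was 0.
Step 3: result = 0

The answer is 0.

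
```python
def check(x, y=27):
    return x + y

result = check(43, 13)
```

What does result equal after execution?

Step 1: check(43, 13) overrides default y with 13.
Step 2: Returns 43 + 13 = 56.
Step 3: result = 56

The answer is 56.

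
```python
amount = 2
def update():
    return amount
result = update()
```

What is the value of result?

Step 1: amount = 2 is defined in the global scope.
Step 2: update() looks up amount. No local amount exists, so Python checks the global scope via LEGB rule and finds amount = 2.
Step 3: result = 2

The answer is 2.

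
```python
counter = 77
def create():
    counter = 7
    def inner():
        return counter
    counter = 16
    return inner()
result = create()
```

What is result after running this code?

Step 1: create() sets counter = 7, then later counter = 16.
Step 2: inner() is called after counter is reassigned to 16. Closures capture variables by reference, not by value.
Step 3: result = 16

The answer is 16.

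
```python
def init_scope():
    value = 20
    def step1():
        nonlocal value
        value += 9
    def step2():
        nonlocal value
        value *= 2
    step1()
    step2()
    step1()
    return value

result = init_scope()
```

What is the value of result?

Step 1: value = 20.
Step 2: step1(): value = 20 + 9 = 29.
Step 3: step2(): value = 29 * 2 = 58.
Step 4: step1(): value = 58 + 9 = 67. result = 67

The answer is 67.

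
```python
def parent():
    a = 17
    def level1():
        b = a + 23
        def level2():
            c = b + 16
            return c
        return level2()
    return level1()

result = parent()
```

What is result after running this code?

Step 1: a = 17. b = a + 23 = 40.
Step 2: c = b + 16 = 40 + 16 = 56.
Step 3: result = 56

The answer is 56.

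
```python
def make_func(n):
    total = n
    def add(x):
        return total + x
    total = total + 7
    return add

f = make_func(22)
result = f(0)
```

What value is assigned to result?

Step 1: make_func(22) sets total = 22, then total = 22 + 7 = 29.
Step 2: Closures capture by reference, so add sees total = 29.
Step 3: f(0) returns 29 + 0 = 29

The answer is 29.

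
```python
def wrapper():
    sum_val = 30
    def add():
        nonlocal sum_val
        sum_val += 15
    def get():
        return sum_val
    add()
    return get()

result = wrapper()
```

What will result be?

Step 1: sum_val = 30. add() modifies it via nonlocal, get() reads it.
Step 2: add() makes sum_val = 30 + 15 = 45.
Step 3: get() returns 45. result = 45

The answer is 45.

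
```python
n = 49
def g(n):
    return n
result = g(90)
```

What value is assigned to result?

Step 1: Global n = 49.
Step 2: g(90) takes parameter n = 90, which shadows the global.
Step 3: result = 90

The answer is 90.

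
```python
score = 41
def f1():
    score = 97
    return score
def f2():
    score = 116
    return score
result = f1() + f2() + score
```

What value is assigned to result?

Step 1: Each function shadows global score with its own local.
Step 2: f1() returns 97, f2() returns 116.
Step 3: Global score = 41 is unchanged. result = 97 + 116 + 41 = 254

The answer is 254.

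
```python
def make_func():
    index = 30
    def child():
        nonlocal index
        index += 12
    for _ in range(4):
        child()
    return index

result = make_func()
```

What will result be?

Step 1: index = 30.
Step 2: child() is called 4 times in a loop, each adding 12 via nonlocal.
Step 3: index = 30 + 12 * 4 = 78

The answer is 78.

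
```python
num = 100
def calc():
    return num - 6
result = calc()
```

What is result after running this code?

Step 1: num = 100 is defined globally.
Step 2: calc() looks up num from global scope = 100, then computes 100 - 6 = 94.
Step 3: result = 94

The answer is 94.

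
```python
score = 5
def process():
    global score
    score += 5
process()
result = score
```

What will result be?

Step 1: score = 5 globally.
Step 2: process() modifies global score: score += 5 = 10.
Step 3: result = 10

The answer is 10.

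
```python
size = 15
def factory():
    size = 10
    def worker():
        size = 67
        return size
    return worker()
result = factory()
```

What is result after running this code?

Step 1: Three scopes define size: global (15), factory (10), worker (67).
Step 2: worker() has its own local size = 67, which shadows both enclosing and global.
Step 3: result = 67 (local wins in LEGB)

The answer is 67.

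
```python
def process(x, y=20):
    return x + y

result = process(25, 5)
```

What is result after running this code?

Step 1: process(25, 5) overrides default y with 5.
Step 2: Returns 25 + 5 = 30.
Step 3: result = 30

The answer is 30.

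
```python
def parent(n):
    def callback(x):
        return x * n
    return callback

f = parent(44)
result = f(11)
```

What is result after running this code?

Step 1: parent(44) creates a closure capturing n = 44.
Step 2: f(11) computes 11 * 44 = 484.
Step 3: result = 484

The answer is 484.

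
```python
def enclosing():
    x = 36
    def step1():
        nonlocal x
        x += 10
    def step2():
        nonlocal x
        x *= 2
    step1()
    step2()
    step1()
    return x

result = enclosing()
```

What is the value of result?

Step 1: x = 36.
Step 2: step1(): x = 36 + 10 = 46.
Step 3: step2(): x = 46 * 2 = 92.
Step 4: step1(): x = 92 + 10 = 102. result = 102

The answer is 102.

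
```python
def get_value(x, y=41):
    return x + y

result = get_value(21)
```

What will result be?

Step 1: get_value(21) uses default y = 41.
Step 2: Returns 21 + 41 = 62.
Step 3: result = 62

The answer is 62.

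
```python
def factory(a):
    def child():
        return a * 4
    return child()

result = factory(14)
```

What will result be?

Step 1: factory(14) binds parameter a = 14.
Step 2: child() accesses a = 14 from enclosing scope.
Step 3: result = 14 * 4 = 56

The answer is 56.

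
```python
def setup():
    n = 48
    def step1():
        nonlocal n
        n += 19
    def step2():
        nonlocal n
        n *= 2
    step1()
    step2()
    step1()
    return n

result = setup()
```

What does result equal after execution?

Step 1: n = 48.
Step 2: step1(): n = 48 + 19 = 67.
Step 3: step2(): n = 67 * 2 = 134.
Step 4: step1(): n = 134 + 19 = 153. result = 153

The answer is 153.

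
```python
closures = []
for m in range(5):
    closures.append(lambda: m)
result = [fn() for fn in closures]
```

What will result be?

Step 1: All 5 lambdas share the same variable m.
Step 2: After the loop, m = 4.
Step 3: Each call returns 4. result = [4, 4, 4, 4, 4]

The answer is [4, 4, 4, 4, 4].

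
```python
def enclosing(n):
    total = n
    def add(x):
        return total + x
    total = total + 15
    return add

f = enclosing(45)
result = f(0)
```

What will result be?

Step 1: enclosing(45) sets total = 45, then total = 45 + 15 = 60.
Step 2: Closures capture by reference, so add sees total = 60.
Step 3: f(0) returns 60 + 0 = 60

The answer is 60.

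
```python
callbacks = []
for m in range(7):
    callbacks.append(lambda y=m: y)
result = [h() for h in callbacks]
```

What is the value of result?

Step 1: Default arg y=m captures m at each iteration.
Step 2: Each lambda has its own default: 0, 1, ..., 6.
Step 3: result = [0, 1, 2, 3, 4, 5, 6]

The answer is [0, 1, 2, 3, 4, 5, 6].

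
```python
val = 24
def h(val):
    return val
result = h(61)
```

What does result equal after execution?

Step 1: Global val = 24.
Step 2: h(61) takes parameter val = 61, which shadows the global.
Step 3: result = 61

The answer is 61.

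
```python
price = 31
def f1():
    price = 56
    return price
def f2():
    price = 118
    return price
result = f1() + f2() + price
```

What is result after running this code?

Step 1: Each function shadows global price with its own local.
Step 2: f1() returns 56, f2() returns 118.
Step 3: Global price = 31 is unchanged. result = 56 + 118 + 31 = 205

The answer is 205.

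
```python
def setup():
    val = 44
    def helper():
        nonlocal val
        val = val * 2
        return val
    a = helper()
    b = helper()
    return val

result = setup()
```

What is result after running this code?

Step 1: val starts at 44.
Step 2: First helper(): val = 44 * 2 = 88.
Step 3: Second helper(): val = 88 * 2 = 176.
Step 4: result = 176

The answer is 176.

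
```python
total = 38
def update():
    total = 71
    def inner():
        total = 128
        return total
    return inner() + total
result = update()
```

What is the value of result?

Step 1: update() has local total = 71. inner() has local total = 128.
Step 2: inner() returns its local total = 128.
Step 3: update() returns 128 + its own total (71) = 199

The answer is 199.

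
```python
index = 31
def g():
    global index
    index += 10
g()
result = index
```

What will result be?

Step 1: index = 31 globally.
Step 2: g() modifies global index: index += 10 = 41.
Step 3: result = 41

The answer is 41.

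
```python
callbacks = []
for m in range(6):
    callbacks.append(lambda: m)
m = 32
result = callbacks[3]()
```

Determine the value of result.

Step 1: Lambdas capture the variable m by reference, not by value.
Step 2: After the loop, m is reassigned to 32.
Step 3: callbacks[3]() looks up the current m = 32. result = 32

The answer is 32.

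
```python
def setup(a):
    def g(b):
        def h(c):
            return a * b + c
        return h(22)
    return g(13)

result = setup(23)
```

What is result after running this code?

Step 1: a = 23, b = 13, c = 22.
Step 2: h() computes a * b + c = 23 * 13 + 22 = 321.
Step 3: result = 321

The answer is 321.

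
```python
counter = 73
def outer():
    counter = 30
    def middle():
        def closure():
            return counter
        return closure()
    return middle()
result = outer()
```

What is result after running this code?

Step 1: outer() defines counter = 30. middle() and closure() have no local counter.
Step 2: closure() checks local (none), enclosing middle() (none), enclosing outer() and finds counter = 30.
Step 3: result = 30

The answer is 30.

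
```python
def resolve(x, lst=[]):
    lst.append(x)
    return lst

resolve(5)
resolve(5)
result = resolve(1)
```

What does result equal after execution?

Step 1: Mutable default argument gotcha! The list [] is created once.
Step 2: Each call appends to the SAME list: [5], [5, 5], [5, 5, 1].
Step 3: result = [5, 5, 1]

The answer is [5, 5, 1].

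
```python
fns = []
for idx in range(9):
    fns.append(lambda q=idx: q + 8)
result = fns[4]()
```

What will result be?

Step 1: Default argument q=idx captures idx's value at definition time.
Step 2: fns[4] was defined when idx = 4, so q defaults to 4.
Step 3: result = 4 + 8 = 12 (default arg fixes the late binding issue)

The answer is 12.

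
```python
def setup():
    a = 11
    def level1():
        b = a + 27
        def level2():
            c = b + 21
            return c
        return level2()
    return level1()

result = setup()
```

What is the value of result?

Step 1: a = 11. b = a + 27 = 38.
Step 2: c = b + 21 = 38 + 21 = 59.
Step 3: result = 59

The answer is 59.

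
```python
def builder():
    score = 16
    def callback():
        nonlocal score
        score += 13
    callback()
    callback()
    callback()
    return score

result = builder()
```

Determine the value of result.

Step 1: score starts at 16.
Step 2: callback() is called 3 times, each adding 13.
Step 3: score = 16 + 13 * 3 = 55

The answer is 55.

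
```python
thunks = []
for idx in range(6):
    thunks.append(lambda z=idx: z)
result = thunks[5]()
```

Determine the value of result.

Step 1: Default argument z=idx captures idx's value at each iteration.
Step 2: thunks[5] captured z = 5 when idx was 5.
Step 3: result = 5

The answer is 5.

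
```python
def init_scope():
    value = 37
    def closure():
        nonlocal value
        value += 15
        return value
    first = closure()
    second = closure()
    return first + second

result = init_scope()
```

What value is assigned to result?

Step 1: value starts at 37.
Step 2: First call: value = 37 + 15 = 52, returns 52.
Step 3: Second call: value = 52 + 15 = 67, returns 67.
Step 4: result = 52 + 67 = 119

The answer is 119.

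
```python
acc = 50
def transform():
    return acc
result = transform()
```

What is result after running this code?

Step 1: acc = 50 is defined in the global scope.
Step 2: transform() looks up acc. No local acc exists, so Python checks the global scope via LEGB rule and finds acc = 50.
Step 3: result = 50

The answer is 50.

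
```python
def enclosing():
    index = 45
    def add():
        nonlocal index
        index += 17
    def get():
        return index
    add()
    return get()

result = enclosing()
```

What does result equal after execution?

Step 1: index = 45. add() modifies it via nonlocal, get() reads it.
Step 2: add() makes index = 45 + 17 = 62.
Step 3: get() returns 62. result = 62

The answer is 62.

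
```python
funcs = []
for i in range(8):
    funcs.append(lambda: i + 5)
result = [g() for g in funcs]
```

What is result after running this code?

Step 1: All lambdas capture i by reference. After the loop, i = 7.
Step 2: Each call returns 7 + 5 = 12.
Step 3: result = [12, 12, 12, 12, 12, 12, 12, 12]

The answer is [12, 12, 12, 12, 12, 12, 12, 12].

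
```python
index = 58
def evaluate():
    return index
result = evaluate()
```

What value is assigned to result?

Step 1: index = 58 is defined in the global scope.
Step 2: evaluate() looks up index. No local index exists, so Python checks the global scope via LEGB rule and finds index = 58.
Step 3: result = 58

The answer is 58.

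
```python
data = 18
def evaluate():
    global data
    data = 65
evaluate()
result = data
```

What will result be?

Step 1: data = 18 globally.
Step 2: evaluate() declares global data and sets it to 65.
Step 3: After evaluate(), global data = 65. result = 65

The answer is 65.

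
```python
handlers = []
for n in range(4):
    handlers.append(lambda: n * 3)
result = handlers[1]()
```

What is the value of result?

Step 1: All lambdas reference the same variable n (late binding).
Step 2: After the loop, n = 3. Every lambda returns n * 3.
Step 3: handlers[1]() = 3 * 3 = 9

The answer is 9.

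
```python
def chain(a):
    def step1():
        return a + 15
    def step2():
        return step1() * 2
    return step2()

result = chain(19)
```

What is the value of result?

Step 1: chain(19) captures a = 19.
Step 2: step2() calls step1() which returns 19 + 15 = 34.
Step 3: step2() returns 34 * 2 = 68

The answer is 68.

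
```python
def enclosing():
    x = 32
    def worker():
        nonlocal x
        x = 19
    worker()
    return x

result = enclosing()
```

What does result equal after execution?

Step 1: enclosing() sets x = 32.
Step 2: worker() uses nonlocal to reassign x = 19.
Step 3: result = 19

The answer is 19.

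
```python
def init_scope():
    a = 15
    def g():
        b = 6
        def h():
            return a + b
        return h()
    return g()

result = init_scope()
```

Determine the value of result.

Step 1: init_scope() defines a = 15. g() defines b = 6.
Step 2: h() accesses both from enclosing scopes: a = 15, b = 6.
Step 3: result = 15 + 6 = 21

The answer is 21.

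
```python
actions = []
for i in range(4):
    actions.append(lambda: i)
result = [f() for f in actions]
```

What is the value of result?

Step 1: All 4 lambdas share the same variable i.
Step 2: After the loop, i = 3.
Step 3: Each call returns 3. result = [3, 3, 3, 3]

The answer is [3, 3, 3, 3].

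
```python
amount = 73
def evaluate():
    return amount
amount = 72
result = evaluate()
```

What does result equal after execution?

Step 1: amount is first set to 73, then reassigned to 72.
Step 2: evaluate() is called after the reassignment, so it looks up the current global amount = 72.
Step 3: result = 72

The answer is 72.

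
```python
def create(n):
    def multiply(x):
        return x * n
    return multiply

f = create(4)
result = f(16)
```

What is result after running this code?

Step 1: create(4) returns multiply closure with n = 4.
Step 2: f(16) computes 16 * 4 = 64.
Step 3: result = 64

The answer is 64.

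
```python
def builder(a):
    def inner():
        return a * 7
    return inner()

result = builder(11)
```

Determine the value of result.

Step 1: builder(11) binds parameter a = 11.
Step 2: inner() accesses a = 11 from enclosing scope.
Step 3: result = 11 * 7 = 77

The answer is 77.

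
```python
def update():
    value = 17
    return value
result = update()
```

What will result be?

Step 1: update() defines value = 17 in its local scope.
Step 2: return value finds the local variable value = 17.
Step 3: result = 17

The answer is 17.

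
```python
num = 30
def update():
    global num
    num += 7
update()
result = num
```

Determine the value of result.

Step 1: num = 30 globally.
Step 2: update() modifies global num: num += 7 = 37.
Step 3: result = 37

The answer is 37.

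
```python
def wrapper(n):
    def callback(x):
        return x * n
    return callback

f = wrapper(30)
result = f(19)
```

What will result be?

Step 1: wrapper(30) creates a closure capturing n = 30.
Step 2: f(19) computes 19 * 30 = 570.
Step 3: result = 570

The answer is 570.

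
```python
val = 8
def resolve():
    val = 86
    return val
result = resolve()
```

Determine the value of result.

Step 1: Global val = 8.
Step 2: resolve() creates local val = 86, shadowing the global.
Step 3: Returns local val = 86. result = 86

The answer is 86.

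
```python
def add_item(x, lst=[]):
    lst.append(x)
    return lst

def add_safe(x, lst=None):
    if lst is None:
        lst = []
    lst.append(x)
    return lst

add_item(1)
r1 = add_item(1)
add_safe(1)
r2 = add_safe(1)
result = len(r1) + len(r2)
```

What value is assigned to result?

Step 1: add_item shares mutable default: after 2 calls, lst = [1, 1], len = 2.
Step 2: add_safe creates fresh list each time: r2 = [1], len = 1.
Step 3: result = 2 + 1 = 3

The answer is 3.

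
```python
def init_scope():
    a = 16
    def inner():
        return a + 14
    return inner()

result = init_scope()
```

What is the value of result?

Step 1: init_scope() defines a = 16.
Step 2: inner() reads a = 16 from enclosing scope, returns 16 + 14 = 30.
Step 3: result = 30

The answer is 30.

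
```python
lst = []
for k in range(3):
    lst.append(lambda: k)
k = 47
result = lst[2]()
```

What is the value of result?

Step 1: Lambdas capture the variable k by reference, not by value.
Step 2: After the loop, k is reassigned to 47.
Step 3: lst[2]() looks up the current k = 47. result = 47

The answer is 47.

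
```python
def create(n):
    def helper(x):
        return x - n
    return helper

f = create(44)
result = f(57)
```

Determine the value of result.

Step 1: create(44) creates a closure capturing n = 44.
Step 2: f(57) computes 57 - 44 = 13.
Step 3: result = 13

The answer is 13.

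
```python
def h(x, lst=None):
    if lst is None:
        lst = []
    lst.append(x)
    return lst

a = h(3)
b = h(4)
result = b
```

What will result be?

Step 1: None default with guard creates a NEW list each call.
Step 2: a = [3] (fresh list). b = [4] (another fresh list).
Step 3: result = [4] (this is the fix for mutable default)

The answer is [4].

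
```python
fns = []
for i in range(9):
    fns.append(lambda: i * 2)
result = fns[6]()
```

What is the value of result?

Step 1: All lambdas reference the same variable i (late binding).
Step 2: After the loop, i = 8. Every lambda returns i * 2.
Step 3: fns[6]() = 8 * 2 = 16

The answer is 16.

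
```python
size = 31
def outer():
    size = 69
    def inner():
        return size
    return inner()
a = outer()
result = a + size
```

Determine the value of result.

Step 1: outer() has local size = 69. inner() reads from enclosing.
Step 2: outer() returns 69. Global size = 31 unchanged.
Step 3: result = 69 + 31 = 100

The answer is 100.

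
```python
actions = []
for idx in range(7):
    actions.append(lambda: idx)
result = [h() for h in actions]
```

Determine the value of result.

Step 1: All 7 lambdas share the same variable idx.
Step 2: After the loop, idx = 6.
Step 3: Each call returns 6. result = [6, 6, 6, 6, 6, 6, 6]

The answer is [6, 6, 6, 6, 6, 6, 6].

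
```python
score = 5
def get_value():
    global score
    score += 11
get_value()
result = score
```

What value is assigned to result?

Step 1: score = 5 globally.
Step 2: get_value() modifies global score: score += 11 = 16.
Step 3: result = 16

The answer is 16.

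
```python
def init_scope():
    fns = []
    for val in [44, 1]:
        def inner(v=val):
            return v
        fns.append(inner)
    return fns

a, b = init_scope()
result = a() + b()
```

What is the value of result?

Step 1: Default argument v=val captures val at each iteration.
Step 2: a() returns 44 (captured at first iteration), b() returns 1 (captured at second).
Step 3: result = 44 + 1 = 45

The answer is 45.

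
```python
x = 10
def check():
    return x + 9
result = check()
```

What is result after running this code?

Step 1: x = 10 is defined globally.
Step 2: check() looks up x from global scope = 10, then computes 10 + 9 = 19.
Step 3: result = 19

The answer is 19.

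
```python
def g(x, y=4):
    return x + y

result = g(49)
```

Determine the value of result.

Step 1: g(49) uses default y = 4.
Step 2: Returns 49 + 4 = 53.
Step 3: result = 53

The answer is 53.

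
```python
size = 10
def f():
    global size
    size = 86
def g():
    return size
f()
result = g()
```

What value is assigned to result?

Step 1: size = 10.
Step 2: f() sets global size = 86.
Step 3: g() reads global size = 86. result = 86

The answer is 86.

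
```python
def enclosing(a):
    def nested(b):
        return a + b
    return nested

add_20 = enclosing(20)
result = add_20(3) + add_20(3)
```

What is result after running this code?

Step 1: add_20 captures a = 20.
Step 2: add_20(3) = 20 + 3 = 23, called twice.
Step 3: result = 23 + 23 = 46

The answer is 46.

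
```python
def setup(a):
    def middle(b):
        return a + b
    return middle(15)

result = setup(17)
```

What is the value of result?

Step 1: setup(17) passes a = 17.
Step 2: middle(15) has b = 15, reads a = 17 from enclosing.
Step 3: result = 17 + 15 = 32

The answer is 32.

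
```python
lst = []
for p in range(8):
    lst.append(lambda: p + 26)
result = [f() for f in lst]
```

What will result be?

Step 1: All lambdas capture p by reference. After the loop, p = 7.
Step 2: Each call returns 7 + 26 = 33.
Step 3: result = [33, 33, 33, 33, 33, 33, 33, 33]

The answer is [33, 33, 33, 33, 33, 33, 33, 33].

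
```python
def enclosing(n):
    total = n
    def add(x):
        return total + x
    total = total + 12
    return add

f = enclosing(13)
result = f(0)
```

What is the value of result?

Step 1: enclosing(13) sets total = 13, then total = 13 + 12 = 25.
Step 2: Closures capture by reference, so add sees total = 25.
Step 3: f(0) returns 25 + 0 = 25

The answer is 25.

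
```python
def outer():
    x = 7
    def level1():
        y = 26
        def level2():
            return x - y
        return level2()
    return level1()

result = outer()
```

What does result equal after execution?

Step 1: x = 7 in outer. y = 26 in level1.
Step 2: level2() reads x = 7 and y = 26 from enclosing scopes.
Step 3: result = 7 - 26 = -19

The answer is -19.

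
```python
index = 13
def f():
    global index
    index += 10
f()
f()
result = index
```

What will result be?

Step 1: index = 13.
Step 2: First f(): index = 13 + 10 = 23.
Step 3: Second f(): index = 23 + 10 = 33. result = 33

The answer is 33.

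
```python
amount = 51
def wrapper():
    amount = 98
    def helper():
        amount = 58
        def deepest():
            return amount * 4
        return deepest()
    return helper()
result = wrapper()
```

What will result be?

Step 1: deepest() looks up amount through LEGB: not local, finds amount = 58 in enclosing helper().
Step 2: Returns 58 * 4 = 232.
Step 3: result = 232

The answer is 232.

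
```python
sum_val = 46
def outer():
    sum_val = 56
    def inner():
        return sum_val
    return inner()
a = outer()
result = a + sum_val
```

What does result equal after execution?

Step 1: outer() has local sum_val = 56. inner() reads from enclosing.
Step 2: outer() returns 56. Global sum_val = 46 unchanged.
Step 3: result = 56 + 46 = 102

The answer is 102.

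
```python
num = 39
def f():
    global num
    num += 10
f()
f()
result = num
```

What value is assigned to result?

Step 1: num = 39.
Step 2: First f(): num = 39 + 10 = 49.
Step 3: Second f(): num = 49 + 10 = 59. result = 59

The answer is 59.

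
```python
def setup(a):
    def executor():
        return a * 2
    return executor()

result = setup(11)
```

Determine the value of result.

Step 1: setup(11) binds parameter a = 11.
Step 2: executor() accesses a = 11 from enclosing scope.
Step 3: result = 11 * 2 = 22

The answer is 22.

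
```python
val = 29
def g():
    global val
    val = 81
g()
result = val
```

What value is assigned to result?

Step 1: val = 29 globally.
Step 2: g() declares global val and sets it to 81.
Step 3: After g(), global val = 81. result = 81

The answer is 81.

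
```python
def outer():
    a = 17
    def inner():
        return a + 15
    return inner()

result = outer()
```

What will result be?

Step 1: outer() defines a = 17.
Step 2: inner() reads a = 17 from enclosing scope, returns 17 + 15 = 32.
Step 3: result = 32

The answer is 32.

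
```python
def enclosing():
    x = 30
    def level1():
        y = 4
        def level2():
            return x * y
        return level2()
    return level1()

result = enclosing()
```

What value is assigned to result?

Step 1: x = 30 in enclosing. y = 4 in level1.
Step 2: level2() reads x = 30 and y = 4 from enclosing scopes.
Step 3: result = 30 * 4 = 120

The answer is 120.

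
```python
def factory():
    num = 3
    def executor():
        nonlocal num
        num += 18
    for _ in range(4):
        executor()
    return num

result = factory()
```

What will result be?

Step 1: num = 3.
Step 2: executor() is called 4 times in a loop, each adding 18 via nonlocal.
Step 3: num = 3 + 18 * 4 = 75

The answer is 75.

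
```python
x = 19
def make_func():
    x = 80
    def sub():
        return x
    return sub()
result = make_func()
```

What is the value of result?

Step 1: x = 19 globally, but make_func() defines x = 80 locally.
Step 2: sub() looks up x. Not in local scope, so checks enclosing scope (make_func) and finds x = 80.
Step 3: result = 80

The answer is 80.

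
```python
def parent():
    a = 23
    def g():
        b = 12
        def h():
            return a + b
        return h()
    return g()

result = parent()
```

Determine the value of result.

Step 1: parent() defines a = 23. g() defines b = 12.
Step 2: h() accesses both from enclosing scopes: a = 23, b = 12.
Step 3: result = 23 + 12 = 35

The answer is 35.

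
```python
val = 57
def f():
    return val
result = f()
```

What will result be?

Step 1: val = 57 is defined in the global scope.
Step 2: f() looks up val. No local val exists, so Python checks the global scope via LEGB rule and finds val = 57.
Step 3: result = 57

The answer is 57.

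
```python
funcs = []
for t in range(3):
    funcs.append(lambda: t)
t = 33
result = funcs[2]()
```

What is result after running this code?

Step 1: Lambdas capture the variable t by reference, not by value.
Step 2: After the loop, t is reassigned to 33.
Step 3: funcs[2]() looks up the current t = 33. result = 33

The answer is 33.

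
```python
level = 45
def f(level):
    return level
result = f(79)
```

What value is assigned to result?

Step 1: Global level = 45.
Step 2: f(79) takes parameter level = 79, which shadows the global.
Step 3: result = 79

The answer is 79.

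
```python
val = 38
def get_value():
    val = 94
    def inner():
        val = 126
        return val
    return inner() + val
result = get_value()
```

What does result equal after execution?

Step 1: get_value() has local val = 94. inner() has local val = 126.
Step 2: inner() returns its local val = 126.
Step 3: get_value() returns 126 + its own val (94) = 220

The answer is 220.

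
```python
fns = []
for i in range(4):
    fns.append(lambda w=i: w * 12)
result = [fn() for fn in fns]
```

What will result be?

Step 1: Default arg w=i captures i at each iteration.
Step 2: fns[k] has w defaulting to k, returns k * 12.
Step 3: result = [0, 12, 24, 36]

The answer is [0, 12, 24, 36].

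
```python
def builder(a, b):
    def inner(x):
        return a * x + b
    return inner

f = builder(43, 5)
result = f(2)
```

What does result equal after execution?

Step 1: builder(43, 5) captures a = 43, b = 5.
Step 2: f(2) computes 43 * 2 + 5 = 91.
Step 3: result = 91

The answer is 91.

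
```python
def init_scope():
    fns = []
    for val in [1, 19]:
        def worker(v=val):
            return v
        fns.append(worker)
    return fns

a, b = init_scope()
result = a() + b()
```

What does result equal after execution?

Step 1: Default argument v=val captures val at each iteration.
Step 2: a() returns 1 (captured at first iteration), b() returns 19 (captured at second).
Step 3: result = 1 + 19 = 20

The answer is 20.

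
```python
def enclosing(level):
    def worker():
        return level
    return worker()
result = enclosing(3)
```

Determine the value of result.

Step 1: enclosing(3) binds parameter level = 3.
Step 2: worker() looks up level in enclosing scope and finds the parameter level = 3.
Step 3: result = 3

The answer is 3.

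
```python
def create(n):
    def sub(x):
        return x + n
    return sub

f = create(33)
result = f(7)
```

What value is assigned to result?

Step 1: create(33) creates a closure that captures n = 33.
Step 2: f(7) calls the closure with x = 7, returning 7 + 33 = 40.
Step 3: result = 40

The answer is 40.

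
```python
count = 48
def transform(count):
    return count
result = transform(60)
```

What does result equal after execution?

Step 1: Global count = 48.
Step 2: transform(60) takes parameter count = 60, which shadows the global.
Step 3: result = 60

The answer is 60.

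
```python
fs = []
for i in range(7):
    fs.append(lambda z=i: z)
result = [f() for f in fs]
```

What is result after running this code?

Step 1: Default arg z=i captures i at each iteration.
Step 2: Each lambda has its own default: 0, 1, ..., 6.
Step 3: result = [0, 1, 2, 3, 4, 5, 6]

The answer is [0, 1, 2, 3, 4, 5, 6].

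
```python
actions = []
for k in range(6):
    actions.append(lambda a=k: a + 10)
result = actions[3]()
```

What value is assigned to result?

Step 1: Default argument a=k captures k's value at definition time.
Step 2: actions[3] was defined when k = 3, so a defaults to 3.
Step 3: result = 3 + 10 = 13 (default arg fixes the late binding issue)

The answer is 13.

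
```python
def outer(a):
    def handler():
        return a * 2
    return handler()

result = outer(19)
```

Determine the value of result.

Step 1: outer(19) binds parameter a = 19.
Step 2: handler() accesses a = 19 from enclosing scope.
Step 3: result = 19 * 2 = 38

The answer is 38.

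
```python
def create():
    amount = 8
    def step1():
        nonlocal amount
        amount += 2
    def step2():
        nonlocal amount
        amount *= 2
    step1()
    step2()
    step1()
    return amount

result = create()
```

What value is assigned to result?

Step 1: amount = 8.
Step 2: step1(): amount = 8 + 2 = 10.
Step 3: step2(): amount = 10 * 2 = 20.
Step 4: step1(): amount = 20 + 2 = 22. result = 22

The answer is 22.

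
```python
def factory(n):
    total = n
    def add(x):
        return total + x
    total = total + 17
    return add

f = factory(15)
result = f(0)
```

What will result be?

Step 1: factory(15) sets total = 15, then total = 15 + 17 = 32.
Step 2: Closures capture by reference, so add sees total = 32.
Step 3: f(0) returns 32 + 0 = 32

The answer is 32.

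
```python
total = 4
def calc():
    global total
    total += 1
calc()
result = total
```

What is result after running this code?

Step 1: total = 4 globally.
Step 2: calc() modifies global total: total += 1 = 5.
Step 3: result = 5

The answer is 5.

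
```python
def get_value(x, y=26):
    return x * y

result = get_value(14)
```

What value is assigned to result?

Step 1: get_value(14) uses default y = 26.
Step 2: Returns 14 * 26 = 364.
Step 3: result = 364

The answer is 364.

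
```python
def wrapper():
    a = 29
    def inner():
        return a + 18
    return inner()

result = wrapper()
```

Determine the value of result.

Step 1: wrapper() defines a = 29.
Step 2: inner() reads a = 29 from enclosing scope, returns 29 + 18 = 47.
Step 3: result = 47

The answer is 47.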